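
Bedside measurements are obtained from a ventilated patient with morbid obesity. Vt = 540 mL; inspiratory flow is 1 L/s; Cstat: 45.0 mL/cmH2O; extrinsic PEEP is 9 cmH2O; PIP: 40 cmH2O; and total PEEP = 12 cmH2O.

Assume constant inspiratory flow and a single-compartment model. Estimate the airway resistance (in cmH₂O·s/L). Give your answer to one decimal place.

16.0

Total PEEP = 12 cmH2O (set 9 + intrinsic 3); this is the baseline alveolar pressure.
Equation of motion (constant flow): PIP = Vt/C + R·V̇ + PEEP.
R·V̇ = PIP − Vt/C − PEEP = 40 − 540/45.0 − 12 = 40 − 12.0 − 12 = 16.0 cmH2O.
R = 16.0 / 1 = 16.0 cmH2O·s/L.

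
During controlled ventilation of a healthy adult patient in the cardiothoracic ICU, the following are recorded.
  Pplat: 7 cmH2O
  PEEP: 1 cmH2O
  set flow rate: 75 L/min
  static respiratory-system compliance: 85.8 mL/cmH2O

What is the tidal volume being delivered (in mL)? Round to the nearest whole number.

515

Vt = Cstat × (Pplat − PEEP) = 85.8 × (7 − 1) = 85.8 × 6.0 = 514.8 mL.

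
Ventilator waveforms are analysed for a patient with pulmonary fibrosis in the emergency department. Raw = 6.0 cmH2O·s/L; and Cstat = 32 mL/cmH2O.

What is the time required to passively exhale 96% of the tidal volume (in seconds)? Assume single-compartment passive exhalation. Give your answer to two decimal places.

0.62

τ = R × C = 6.0 × 32 mL/cmH2O = 6.0 × 0.032 L/cmH2O = 0.192 s.
Exhaled fraction f = 1 − e^(−t/τ) → t = −τ·ln(1 − f) = −0.192·ln(0.04) = 0.618 s.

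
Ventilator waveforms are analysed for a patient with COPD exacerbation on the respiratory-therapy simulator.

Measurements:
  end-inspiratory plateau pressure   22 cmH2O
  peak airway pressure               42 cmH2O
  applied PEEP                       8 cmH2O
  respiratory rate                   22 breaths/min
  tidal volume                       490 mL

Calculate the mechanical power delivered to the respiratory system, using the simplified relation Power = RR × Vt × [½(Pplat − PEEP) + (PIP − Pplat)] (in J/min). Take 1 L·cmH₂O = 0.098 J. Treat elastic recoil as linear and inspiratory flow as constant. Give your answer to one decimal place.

Per-breath work = Vt × [½(Pplat−PEEP) + (PIP−Pplat)] = 0.490 × [0.5×14.0 + 20.0] = 0.490 × 27.0 = 13.23 L·cmH2O.
Power = 22 × 13.23 = 291.06 L·cmH2O/min.
× 0.098 J/(L·cmH2O) → 28.524 J/min.

28.5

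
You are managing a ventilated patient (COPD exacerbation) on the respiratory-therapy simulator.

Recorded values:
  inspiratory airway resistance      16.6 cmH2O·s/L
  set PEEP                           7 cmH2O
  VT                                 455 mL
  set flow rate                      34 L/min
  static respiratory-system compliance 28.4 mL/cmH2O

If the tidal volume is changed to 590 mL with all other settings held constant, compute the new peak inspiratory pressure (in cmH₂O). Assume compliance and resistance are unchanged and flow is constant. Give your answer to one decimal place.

37.2

Flow: 34 L/min ÷ 60 = 0.5667 L/s.
PIP = Vt/C + R·V̇ + PEEP (constant-flow equation of motion).
Only the elastic term changes: ΔPIP = ΔVt / C = (590 − 455) / 28.4 = 4.754 cmH2O.
Original PIP = 455/28.4 + 16.6×0.5667 + 7 = 32.428 cmH2O; new PIP = 32.428 + (4.754) = 37.182 cmH2O.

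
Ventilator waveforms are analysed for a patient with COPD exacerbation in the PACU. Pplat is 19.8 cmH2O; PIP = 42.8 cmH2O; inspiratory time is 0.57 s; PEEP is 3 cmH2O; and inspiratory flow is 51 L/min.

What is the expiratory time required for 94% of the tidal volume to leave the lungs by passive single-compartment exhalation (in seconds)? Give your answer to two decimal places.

Flow: 51 L/min ÷ 60 = 0.85 L/s.
Vt = flow × Ti = 0.85 L/s × 0.57 s × 1000 mL/L = 484.5 mL.
R = (PIP − Pplat)/V̇ = (42.8 − 19.8) / 0.85 = 23.0/0.85 = 27.059 cmH2O·s/L.
C = Vt/(Pplat − PEEP) = 484.5 / (19.8 − 3) = 484.5/16.8 = 28.839 mL/cmH2O.
τ = R × C = 27.059 × 0.02884 L/cmH2O = 0.7804 s.
t = −τ·ln(1 − 0.94) = −0.7804·ln(0.06) = 2.196 s.

2.20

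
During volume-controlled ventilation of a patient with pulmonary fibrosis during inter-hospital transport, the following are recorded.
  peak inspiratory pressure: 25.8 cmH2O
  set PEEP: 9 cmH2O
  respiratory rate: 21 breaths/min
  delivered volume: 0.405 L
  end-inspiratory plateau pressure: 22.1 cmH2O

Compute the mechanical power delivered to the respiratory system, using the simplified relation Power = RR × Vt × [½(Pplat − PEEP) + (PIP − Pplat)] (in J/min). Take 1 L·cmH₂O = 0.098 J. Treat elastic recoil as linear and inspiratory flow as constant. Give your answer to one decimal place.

8.5

Per-breath work = Vt × [½(Pplat−PEEP) + (PIP−Pplat)] = 0.405 × [0.5×13.1 + 3.7] = 0.405 × 10.25 = 4.151 L·cmH2O.
Power = 21 × 4.151 = 87.171 L·cmH2O/min.
× 0.098 J/(L·cmH2O) → 8.543 J/min.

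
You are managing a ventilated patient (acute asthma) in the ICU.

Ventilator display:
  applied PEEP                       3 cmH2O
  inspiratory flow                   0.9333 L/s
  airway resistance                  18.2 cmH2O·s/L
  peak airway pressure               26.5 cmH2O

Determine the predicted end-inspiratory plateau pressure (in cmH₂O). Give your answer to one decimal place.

Pplat = PIP − Raw × flow = 26.5 − 18.2 × 0.9333 = 26.5 − 16.986 = 9.514 cmH2O.

9.5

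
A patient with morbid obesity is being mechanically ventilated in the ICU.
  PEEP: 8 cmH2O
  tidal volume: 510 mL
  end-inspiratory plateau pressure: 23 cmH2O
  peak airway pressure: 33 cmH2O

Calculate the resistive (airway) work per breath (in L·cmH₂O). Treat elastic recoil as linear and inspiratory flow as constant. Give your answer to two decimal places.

With constant inspiratory flow the resistive pressure is constant at PIP − Pplat = 33 − 23 = 10.0 cmH2O, so resistive work = 10.0 × 0.510 = 5.1 L·cmH2O.

5.10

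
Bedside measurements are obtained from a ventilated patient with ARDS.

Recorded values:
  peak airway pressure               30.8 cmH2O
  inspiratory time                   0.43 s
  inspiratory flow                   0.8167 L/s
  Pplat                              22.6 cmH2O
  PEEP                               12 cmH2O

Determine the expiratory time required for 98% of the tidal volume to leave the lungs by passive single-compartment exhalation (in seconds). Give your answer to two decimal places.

1.30

Vt = flow × Ti = 0.8167 L/s × 0.43 s × 1000 mL/L = 351.18 mL.
R = (PIP − Pplat)/V̇ = (30.8 − 22.6) / 0.8167 = 8.2/0.8167 = 10.04 cmH2O·s/L.
C = Vt/(Pplat − PEEP) = 351.18 / (22.6 − 12) = 351.18/10.6 = 33.13 mL/cmH2O.
τ = R × C = 10.04 × 0.03313 L/cmH2O = 0.3326 s.
t = −τ·ln(1 − 0.98) = −0.3326·ln(0.02) = 1.301 s.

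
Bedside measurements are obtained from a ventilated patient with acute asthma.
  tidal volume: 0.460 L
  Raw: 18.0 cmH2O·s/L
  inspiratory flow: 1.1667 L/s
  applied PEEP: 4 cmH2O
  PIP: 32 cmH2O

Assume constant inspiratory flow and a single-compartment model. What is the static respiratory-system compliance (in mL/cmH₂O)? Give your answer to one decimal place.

Equation of motion (constant flow): PIP = Vt/C + R·V̇ + PEEP.
Vt/C = PIP − R·V̇ − PEEP = 32 − 18.0×1.1667 − 4 = 32 − 21.001 − 4 = 6.999 cmH2O.
C = Vt / 6.999 = 460 / 6.999 = 65.724 mL/cmH2O.

65.7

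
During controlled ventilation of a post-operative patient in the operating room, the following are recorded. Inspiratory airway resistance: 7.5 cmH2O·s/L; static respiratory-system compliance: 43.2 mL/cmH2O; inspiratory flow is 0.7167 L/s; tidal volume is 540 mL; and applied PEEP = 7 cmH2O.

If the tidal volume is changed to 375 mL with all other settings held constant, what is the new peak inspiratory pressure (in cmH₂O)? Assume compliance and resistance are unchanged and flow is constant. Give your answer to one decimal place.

PIP = Vt/C + R·V̇ + PEEP (constant-flow equation of motion).
Only the elastic term changes: ΔPIP = ΔVt / C = (375 − 540) / 43.2 = -3.819 cmH2O.
Original PIP = 540/43.2 + 7.5×0.7167 + 7 = 24.875 cmH2O; new PIP = 24.875 + (-3.819) = 21.056 cmH2O.

21.1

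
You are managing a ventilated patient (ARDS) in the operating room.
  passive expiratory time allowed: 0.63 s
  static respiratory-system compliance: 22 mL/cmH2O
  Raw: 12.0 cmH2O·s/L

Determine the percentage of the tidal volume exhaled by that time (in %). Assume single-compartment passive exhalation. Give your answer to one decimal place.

90.8

τ = R × C = 12.0 × 22 mL/cmH2O = 12.0 × 0.022 L/cmH2O = 0.264 s.
Passive exhalation: V(t)/V₀ = e^(−t/τ) = e^(−0.63/0.264) = 0.09196.
Fraction exhaled = 1 − 0.09196 = 0.908 → 90.8%.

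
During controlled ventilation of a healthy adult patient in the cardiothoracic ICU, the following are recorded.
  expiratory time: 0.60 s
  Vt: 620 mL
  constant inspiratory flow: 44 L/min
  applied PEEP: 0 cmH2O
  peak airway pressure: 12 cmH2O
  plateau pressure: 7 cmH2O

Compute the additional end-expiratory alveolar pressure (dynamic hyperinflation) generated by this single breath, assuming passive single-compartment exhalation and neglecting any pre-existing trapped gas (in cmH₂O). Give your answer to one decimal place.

2.6

Flow: 44 L/min ÷ 60 = 0.7333 L/s.
R = (PIP − Pplat)/V̇ = (12 − 7) / 0.7333 = 5.0/0.7333 = 6.818 cmH2O·s/L.
C = Vt/(Pplat − PEEP) = 620.0 / (7 − 0) = 620.0/7.0 = 88.571 mL/cmH2O.
τ = R × C = 6.818 × 0.08857 L/cmH2O = 0.6039 s.
Fraction remaining = e^(−Te/τ) = e^(−0.60/0.6039) = 0.3703; trapped volume = 620.0 × 0.3703 = 229.59 mL.
Additional alveolar pressure from trapping ≈ V_trapped / C = 229.59 / 88.571 = 2.592 cmH2O.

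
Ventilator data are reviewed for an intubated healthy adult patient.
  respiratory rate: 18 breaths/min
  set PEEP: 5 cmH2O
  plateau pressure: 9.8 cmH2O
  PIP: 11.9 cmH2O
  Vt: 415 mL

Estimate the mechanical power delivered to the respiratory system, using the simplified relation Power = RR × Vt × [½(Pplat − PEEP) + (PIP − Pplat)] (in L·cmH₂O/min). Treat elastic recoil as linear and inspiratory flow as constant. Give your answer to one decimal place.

33.6

Per-breath work = Vt × [½(Pplat−PEEP) + (PIP−Pplat)] = 0.415 × [0.5×4.8 + 2.1] = 0.415 × 4.5 = 1.868 L·cmH2O.
Power = 18 × 1.868 = 33.624 L·cmH2O/min.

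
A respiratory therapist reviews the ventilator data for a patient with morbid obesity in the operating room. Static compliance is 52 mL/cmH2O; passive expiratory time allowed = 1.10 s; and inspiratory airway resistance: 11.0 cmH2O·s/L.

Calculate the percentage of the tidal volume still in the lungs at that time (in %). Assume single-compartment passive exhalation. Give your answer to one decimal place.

14.6

τ = R × C = 11.0 × 52 mL/cmH2O = 11.0 × 0.052 L/cmH2O = 0.572 s.
Passive exhalation: V(t)/V₀ = e^(−t/τ) = e^(−1.10/0.572) = 0.1462.
Fraction remaining = 0.1462 → 14.62%.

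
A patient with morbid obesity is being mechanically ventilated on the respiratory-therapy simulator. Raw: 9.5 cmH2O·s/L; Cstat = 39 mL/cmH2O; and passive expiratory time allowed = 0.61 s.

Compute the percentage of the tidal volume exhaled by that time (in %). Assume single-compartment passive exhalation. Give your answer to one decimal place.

80.7

τ = R × C = 9.5 × 39 mL/cmH2O = 9.5 × 0.039 L/cmH2O = 0.3705 s.
Passive exhalation: V(t)/V₀ = e^(−t/τ) = e^(−0.61/0.3705) = 0.1927.
Fraction exhaled = 1 − 0.1927 = 0.8073 → 80.73%.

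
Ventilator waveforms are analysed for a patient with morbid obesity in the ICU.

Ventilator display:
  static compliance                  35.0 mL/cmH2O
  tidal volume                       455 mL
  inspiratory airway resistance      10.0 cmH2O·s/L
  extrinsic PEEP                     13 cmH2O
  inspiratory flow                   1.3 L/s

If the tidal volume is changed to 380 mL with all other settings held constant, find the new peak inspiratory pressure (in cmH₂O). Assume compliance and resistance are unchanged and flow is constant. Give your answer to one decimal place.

PIP = Vt/C + R·V̇ + PEEP (constant-flow equation of motion).
Only the elastic term changes: ΔPIP = ΔVt / C = (380 − 455) / 35.0 = -2.143 cmH2O.
Original PIP = 455/35.0 + 10.0×1.3 + 13 = 39.0 cmH2O; new PIP = 39.0 + (-2.143) = 36.857 cmH2O.

36.9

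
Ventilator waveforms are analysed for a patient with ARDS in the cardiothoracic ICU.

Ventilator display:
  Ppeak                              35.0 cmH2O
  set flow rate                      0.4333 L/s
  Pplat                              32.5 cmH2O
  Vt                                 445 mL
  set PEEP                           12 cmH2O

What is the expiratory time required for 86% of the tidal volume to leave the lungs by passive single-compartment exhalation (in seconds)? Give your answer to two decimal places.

R = (PIP − Pplat)/V̇ = (35.0 − 32.5) / 0.4333 = 2.5/0.4333 = 5.77 cmH2O·s/L.
C = Vt/(Pplat − PEEP) = 445.0 / (32.5 − 12) = 445.0/20.5 = 21.707 mL/cmH2O.
τ = R × C = 5.77 × 0.02171 L/cmH2O = 0.1253 s.
t = −τ·ln(1 − 0.86) = −0.1253·ln(0.14) = 0.2464 s.

0.25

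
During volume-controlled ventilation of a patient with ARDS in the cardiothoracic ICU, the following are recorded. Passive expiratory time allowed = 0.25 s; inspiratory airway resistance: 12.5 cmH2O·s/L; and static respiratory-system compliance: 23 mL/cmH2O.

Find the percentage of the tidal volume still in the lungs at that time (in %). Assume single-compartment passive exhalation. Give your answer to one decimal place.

41.9

τ = R × C = 12.5 × 23 mL/cmH2O = 12.5 × 0.023 L/cmH2O = 0.2875 s.
Passive exhalation: V(t)/V₀ = e^(−t/τ) = e^(−0.25/0.2875) = 0.4191.
Fraction remaining = 0.4191 → 41.91%.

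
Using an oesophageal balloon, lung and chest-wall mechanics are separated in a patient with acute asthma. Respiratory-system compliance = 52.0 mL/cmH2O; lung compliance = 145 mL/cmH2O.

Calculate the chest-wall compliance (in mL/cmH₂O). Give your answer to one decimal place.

81.1

1/Ccw = 1/Crs − 1/CL.
1/Ccw = 1/52.0 − 1/145 = 0.01233.
Ccw = 81.103 mL/cmH2O.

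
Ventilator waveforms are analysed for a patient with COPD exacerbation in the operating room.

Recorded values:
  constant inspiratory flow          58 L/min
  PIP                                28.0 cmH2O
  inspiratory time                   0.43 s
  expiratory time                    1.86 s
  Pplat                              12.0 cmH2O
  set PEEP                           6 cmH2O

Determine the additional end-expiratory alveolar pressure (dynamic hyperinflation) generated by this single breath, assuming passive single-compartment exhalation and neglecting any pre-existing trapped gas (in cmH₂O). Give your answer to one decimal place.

Flow: 58 L/min ÷ 60 = 0.9667 L/s.
Vt = flow × Ti = 0.9667 L/s × 0.43 s × 1000 mL/L = 415.68 mL.
R = (PIP − Pplat)/V̇ = (28.0 − 12.0) / 0.9667 = 16.0/0.9667 = 16.551 cmH2O·s/L.
C = Vt/(Pplat − PEEP) = 415.68 / (12.0 − 6) = 415.68/6.0 = 69.28 mL/cmH2O.
τ = R × C = 16.551 × 0.06928 L/cmH2O = 1.147 s.
Fraction remaining = e^(−Te/τ) = e^(−1.86/1.147) = 0.1976; trapped volume = 415.68 × 0.1976 = 82.138 mL.
Additional alveolar pressure from trapping ≈ V_trapped / C = 82.138 / 69.28 = 1.186 cmH2O.

1.2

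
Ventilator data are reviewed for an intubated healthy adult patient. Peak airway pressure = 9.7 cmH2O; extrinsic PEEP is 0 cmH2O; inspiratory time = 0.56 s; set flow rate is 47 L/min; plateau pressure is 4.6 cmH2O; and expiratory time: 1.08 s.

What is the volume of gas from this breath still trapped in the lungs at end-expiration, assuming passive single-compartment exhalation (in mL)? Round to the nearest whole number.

Flow: 47 L/min ÷ 60 = 0.7833 L/s.
Vt = flow × Ti = 0.7833 L/s × 0.56 s × 1000 mL/L = 438.65 mL.
R = (PIP − Pplat)/V̇ = (9.7 − 4.6) / 0.7833 = 5.1/0.7833 = 6.511 cmH2O·s/L.
C = Vt/(Pplat − PEEP) = 438.65 / (4.6 − 0) = 438.65/4.6 = 95.359 mL/cmH2O.
τ = R × C = 6.511 × 0.09536 L/cmH2O = 0.6209 s.
Fraction remaining = e^(−Te/τ) = e^(−1.08/0.6209) = 0.1756.
Trapped volume = 438.65 × 0.1756 = 77.027 mL.

77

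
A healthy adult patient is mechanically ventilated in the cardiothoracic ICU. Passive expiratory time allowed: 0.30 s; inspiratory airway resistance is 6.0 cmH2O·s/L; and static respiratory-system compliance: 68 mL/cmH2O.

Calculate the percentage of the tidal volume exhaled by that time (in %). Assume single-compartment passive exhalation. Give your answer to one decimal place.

52.1

τ = R × C = 6.0 × 68 mL/cmH2O = 6.0 × 0.068 L/cmH2O = 0.408 s.
Passive exhalation: V(t)/V₀ = e^(−t/τ) = e^(−0.30/0.408) = 0.4794.
Fraction exhaled = 1 − 0.4794 = 0.5206 → 52.06%.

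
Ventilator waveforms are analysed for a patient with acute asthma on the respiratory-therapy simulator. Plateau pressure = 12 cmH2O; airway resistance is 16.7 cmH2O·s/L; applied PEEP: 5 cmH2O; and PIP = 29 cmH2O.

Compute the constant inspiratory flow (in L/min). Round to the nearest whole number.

61

flow = (PIP − Pplat) / Raw = (29 − 12) / 16.7 = 1.018 L/s × 60 = 61.08 L/min.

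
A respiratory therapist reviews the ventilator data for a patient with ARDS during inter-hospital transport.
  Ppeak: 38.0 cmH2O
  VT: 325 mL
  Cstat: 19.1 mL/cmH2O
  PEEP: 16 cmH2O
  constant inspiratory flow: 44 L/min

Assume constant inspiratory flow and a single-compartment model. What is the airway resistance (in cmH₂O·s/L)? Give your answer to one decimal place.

6.8

Flow: 44 L/min ÷ 60 = 0.7333 L/s.
Equation of motion (constant flow): PIP = Vt/C + R·V̇ + PEEP.
R·V̇ = PIP − Vt/C − PEEP = 38.0 − 325/19.1 − 16 = 38.0 − 17.016 − 16 = 4.984 cmH2O.
R = 4.984 / 0.7333 = 6.797 cmH2O·s/L.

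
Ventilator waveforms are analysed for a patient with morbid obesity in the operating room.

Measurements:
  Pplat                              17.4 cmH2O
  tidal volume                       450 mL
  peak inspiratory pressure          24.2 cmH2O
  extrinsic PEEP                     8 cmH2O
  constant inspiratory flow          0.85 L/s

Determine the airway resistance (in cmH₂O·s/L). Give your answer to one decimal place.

Raw = (PIP − Pplat) / flow = (24.2 − 17.4) / 0.85 = 6.8 / 0.85 = 8.0 cmH2O·s/L.

8.0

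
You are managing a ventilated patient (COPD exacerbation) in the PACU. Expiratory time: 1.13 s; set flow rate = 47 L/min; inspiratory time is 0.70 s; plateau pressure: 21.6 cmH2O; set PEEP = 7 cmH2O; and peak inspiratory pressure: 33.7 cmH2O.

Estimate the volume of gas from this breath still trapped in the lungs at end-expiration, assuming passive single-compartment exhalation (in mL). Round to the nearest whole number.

78

Flow: 47 L/min ÷ 60 = 0.7833 L/s.
Vt = flow × Ti = 0.7833 L/s × 0.70 s × 1000 mL/L = 548.31 mL.
R = (PIP − Pplat)/V̇ = (33.7 − 21.6) / 0.7833 = 12.1/0.7833 = 15.447 cmH2O·s/L.
C = Vt/(Pplat − PEEP) = 548.31 / (21.6 − 7) = 548.31/14.6 = 37.555 mL/cmH2O.
τ = R × C = 15.447 × 0.03756 L/cmH2O = 0.5802 s.
Fraction remaining = e^(−Te/τ) = e^(−1.13/0.5802) = 0.1426.
Trapped volume = 548.31 × 0.1426 = 78.189 mL.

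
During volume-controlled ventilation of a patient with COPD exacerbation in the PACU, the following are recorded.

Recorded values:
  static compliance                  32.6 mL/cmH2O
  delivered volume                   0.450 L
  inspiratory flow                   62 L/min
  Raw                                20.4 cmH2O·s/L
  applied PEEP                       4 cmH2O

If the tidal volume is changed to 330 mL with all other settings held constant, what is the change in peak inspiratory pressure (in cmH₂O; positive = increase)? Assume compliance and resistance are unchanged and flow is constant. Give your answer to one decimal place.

-3.7

PIP = Vt/C + R·V̇ + PEEP (constant-flow equation of motion).
Only the elastic term changes: ΔPIP = ΔVt / C = (330 − 450) / 32.6 = -3.681 cmH2O.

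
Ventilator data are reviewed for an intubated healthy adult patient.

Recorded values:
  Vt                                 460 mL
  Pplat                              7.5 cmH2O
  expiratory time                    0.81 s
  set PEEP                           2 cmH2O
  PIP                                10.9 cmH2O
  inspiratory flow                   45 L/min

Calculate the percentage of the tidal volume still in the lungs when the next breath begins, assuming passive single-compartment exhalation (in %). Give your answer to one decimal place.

Flow: 45 L/min ÷ 60 = 0.75 L/s.
R = (PIP − Pplat)/V̇ = (10.9 − 7.5) / 0.75 = 3.4/0.75 = 4.533 cmH2O·s/L.
C = Vt/(Pplat − PEEP) = 460.0 / (7.5 − 2) = 460.0/5.5 = 83.636 mL/cmH2O.
τ = R × C = 4.533 × 0.08364 L/cmH2O = 0.3791 s.
Fraction remaining at end-expiration = e^(−Te/τ) = e^(−0.81/0.3791) = 0.1181 → 11.81%.

11.8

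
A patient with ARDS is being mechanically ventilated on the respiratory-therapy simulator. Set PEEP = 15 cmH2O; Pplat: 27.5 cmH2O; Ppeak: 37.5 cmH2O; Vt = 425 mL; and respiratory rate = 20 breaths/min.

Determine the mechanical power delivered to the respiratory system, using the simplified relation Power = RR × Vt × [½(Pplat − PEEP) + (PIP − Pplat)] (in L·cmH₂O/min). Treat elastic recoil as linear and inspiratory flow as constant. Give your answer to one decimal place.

Per-breath work = Vt × [½(Pplat−PEEP) + (PIP−Pplat)] = 0.425 × [0.5×12.5 + 10.0] = 0.425 × 16.25 = 6.906 L·cmH2O.
Power = 20 × 6.906 = 138.12 L·cmH2O/min.

138.1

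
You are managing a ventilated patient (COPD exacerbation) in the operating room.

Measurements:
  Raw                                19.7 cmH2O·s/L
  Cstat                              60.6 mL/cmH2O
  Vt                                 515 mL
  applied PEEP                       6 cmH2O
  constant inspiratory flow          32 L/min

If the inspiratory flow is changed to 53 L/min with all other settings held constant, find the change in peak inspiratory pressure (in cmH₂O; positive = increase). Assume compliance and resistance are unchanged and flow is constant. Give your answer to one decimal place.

Flow: 32 L/min ÷ 60 = 0.5333 L/s.
New flow: 53 L/min ÷ 60 = 0.8833 L/s.
PIP = Vt/C + R·V̇ + PEEP (constant-flow equation of motion).
Only the resistive term changes: ΔPIP = R × ΔV̇ = 19.7 × (0.8833 − 0.5333) = 19.7 × 0.35 = 6.895 cmH2O.

6.9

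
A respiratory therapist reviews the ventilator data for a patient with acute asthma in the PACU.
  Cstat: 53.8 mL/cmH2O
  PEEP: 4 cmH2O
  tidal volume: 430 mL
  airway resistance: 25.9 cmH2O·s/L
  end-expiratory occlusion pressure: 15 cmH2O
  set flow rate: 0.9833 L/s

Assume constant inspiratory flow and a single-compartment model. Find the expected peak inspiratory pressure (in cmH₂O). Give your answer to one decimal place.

48.5

Total PEEP = 15 cmH2O (set 4 + intrinsic 11); this is the baseline alveolar pressure.
Equation of motion (constant flow): PIP = Vt/C + R·V̇ + PEEP.
PIP = 430/53.8 + 25.9×0.9833 + 15 = 7.993 + 25.467 + 15 = 48.46 cmH2O.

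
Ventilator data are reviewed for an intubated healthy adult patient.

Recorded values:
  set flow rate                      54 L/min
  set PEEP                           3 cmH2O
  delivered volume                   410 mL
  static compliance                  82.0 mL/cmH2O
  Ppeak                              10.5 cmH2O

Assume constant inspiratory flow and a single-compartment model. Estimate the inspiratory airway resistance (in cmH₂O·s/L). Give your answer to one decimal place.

Flow: 54 L/min ÷ 60 = 0.9 L/s.
Equation of motion (constant flow): PIP = Vt/C + R·V̇ + PEEP.
R·V̇ = PIP − Vt/C − PEEP = 10.5 − 410/82.0 − 3 = 10.5 − 5.0 − 3 = 2.5 cmH2O.
R = 2.5 / 0.9 = 2.778 cmH2O·s/L.

2.8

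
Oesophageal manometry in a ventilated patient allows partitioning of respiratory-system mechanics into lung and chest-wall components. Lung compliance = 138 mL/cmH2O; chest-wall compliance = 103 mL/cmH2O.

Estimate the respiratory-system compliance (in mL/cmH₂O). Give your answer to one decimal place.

Lung and chest wall are elastances in series: 1/Crs = 1/CL + 1/Ccw.
1/Crs = 1/138 + 1/103 = 0.01696.
Crs = 58.962 mL/cmH2O.

59.0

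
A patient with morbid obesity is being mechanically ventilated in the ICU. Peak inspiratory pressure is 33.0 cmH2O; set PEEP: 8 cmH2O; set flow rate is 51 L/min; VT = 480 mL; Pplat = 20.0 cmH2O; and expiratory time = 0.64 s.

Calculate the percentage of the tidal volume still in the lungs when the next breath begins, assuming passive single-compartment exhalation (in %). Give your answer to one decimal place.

35.1

Flow: 51 L/min ÷ 60 = 0.85 L/s.
R = (PIP − Pplat)/V̇ = (33.0 − 20.0) / 0.85 = 13.0/0.85 = 15.294 cmH2O·s/L.
C = Vt/(Pplat − PEEP) = 480.0 / (20.0 − 8) = 480.0/12.0 = 40.0 mL/cmH2O.
τ = R × C = 15.294 × 0.04 L/cmH2O = 0.6118 s.
Fraction remaining at end-expiration = e^(−Te/τ) = e^(−0.64/0.6118) = 0.3513 → 35.13%.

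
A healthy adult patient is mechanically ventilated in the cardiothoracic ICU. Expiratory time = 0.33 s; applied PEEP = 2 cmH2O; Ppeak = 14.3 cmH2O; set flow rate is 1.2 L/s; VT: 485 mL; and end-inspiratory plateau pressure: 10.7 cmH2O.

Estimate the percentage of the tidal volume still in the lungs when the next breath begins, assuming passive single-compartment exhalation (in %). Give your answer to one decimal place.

13.9

R = (PIP − Pplat)/V̇ = (14.3 − 10.7) / 1.2 = 3.6/1.2 = 3.0 cmH2O·s/L.
C = Vt/(Pplat − PEEP) = 485.0 / (10.7 − 2) = 485.0/8.7 = 55.747 mL/cmH2O.
τ = R × C = 3.0 × 0.05575 L/cmH2O = 0.1673 s.
Fraction remaining at end-expiration = e^(−Te/τ) = e^(−0.33/0.1673) = 0.1391 → 13.91%.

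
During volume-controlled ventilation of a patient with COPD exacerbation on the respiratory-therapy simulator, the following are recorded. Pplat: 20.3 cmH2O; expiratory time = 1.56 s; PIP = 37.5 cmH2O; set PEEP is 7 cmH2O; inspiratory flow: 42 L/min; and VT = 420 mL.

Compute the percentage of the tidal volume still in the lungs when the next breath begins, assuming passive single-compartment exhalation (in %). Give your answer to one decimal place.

13.4

Flow: 42 L/min ÷ 60 = 0.7 L/s.
R = (PIP − Pplat)/V̇ = (37.5 − 20.3) / 0.7 = 17.2/0.7 = 24.571 cmH2O·s/L.
C = Vt/(Pplat − PEEP) = 420.0 / (20.3 − 7) = 420.0/13.3 = 31.579 mL/cmH2O.
τ = R × C = 24.571 × 0.03158 L/cmH2O = 0.776 s.
Fraction remaining at end-expiration = e^(−Te/τ) = e^(−1.56/0.776) = 0.1339 → 13.39%.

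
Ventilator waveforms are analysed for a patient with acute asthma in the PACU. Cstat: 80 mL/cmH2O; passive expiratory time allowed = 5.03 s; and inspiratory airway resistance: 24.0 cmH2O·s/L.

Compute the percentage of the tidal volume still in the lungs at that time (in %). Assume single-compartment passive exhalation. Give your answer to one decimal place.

7.3

τ = R × C = 24.0 × 80 mL/cmH2O = 24.0 × 0.080 L/cmH2O = 1.92 s.
Passive exhalation: V(t)/V₀ = e^(−t/τ) = e^(−5.03/1.92) = 0.07282.
Fraction remaining = 0.07282 → 7.282%.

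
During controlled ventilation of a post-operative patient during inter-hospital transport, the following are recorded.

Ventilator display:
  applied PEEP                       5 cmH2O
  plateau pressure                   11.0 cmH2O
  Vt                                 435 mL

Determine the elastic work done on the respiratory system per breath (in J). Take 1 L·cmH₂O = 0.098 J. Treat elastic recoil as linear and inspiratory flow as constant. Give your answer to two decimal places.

Elastic work ≈ ½ × (Pplat − PEEP) × Vt = 0.5 × (11.0 − 5) × 0.435 L = 0.5 × 6.0 × 0.435 = 1.305 L·cmH2O.
× 0.098 J/(L·cmH2O) → 0.1279 J.

0.13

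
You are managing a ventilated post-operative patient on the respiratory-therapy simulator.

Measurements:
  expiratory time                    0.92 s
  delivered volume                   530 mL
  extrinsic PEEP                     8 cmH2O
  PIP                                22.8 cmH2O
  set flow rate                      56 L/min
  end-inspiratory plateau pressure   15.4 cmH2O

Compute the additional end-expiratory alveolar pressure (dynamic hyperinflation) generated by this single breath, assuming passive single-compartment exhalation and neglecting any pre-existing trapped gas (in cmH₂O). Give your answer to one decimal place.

Flow: 56 L/min ÷ 60 = 0.9333 L/s.
R = (PIP − Pplat)/V̇ = (22.8 − 15.4) / 0.9333 = 7.4/0.9333 = 7.929 cmH2O·s/L.
C = Vt/(Pplat − PEEP) = 530.0 / (15.4 − 8) = 530.0/7.4 = 71.622 mL/cmH2O.
τ = R × C = 7.929 × 0.07162 L/cmH2O = 0.5679 s.
Fraction remaining = e^(−Te/τ) = e^(−0.92/0.5679) = 0.1979; trapped volume = 530.0 × 0.1979 = 104.89 mL.
Additional alveolar pressure from trapping ≈ V_trapped / C = 104.89 / 71.622 = 1.464 cmH2O.

1.5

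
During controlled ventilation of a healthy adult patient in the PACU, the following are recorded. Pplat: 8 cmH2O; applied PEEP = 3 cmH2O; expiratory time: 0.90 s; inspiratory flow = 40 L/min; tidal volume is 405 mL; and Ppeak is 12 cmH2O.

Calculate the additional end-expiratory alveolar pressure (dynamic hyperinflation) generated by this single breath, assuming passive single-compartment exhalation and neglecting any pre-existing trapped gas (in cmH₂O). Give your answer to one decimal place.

Flow: 40 L/min ÷ 60 = 0.6667 L/s.
R = (PIP − Pplat)/V̇ = (12 − 8) / 0.6667 = 4.0/0.6667 = 6.0 cmH2O·s/L.
C = Vt/(Pplat − PEEP) = 405.0 / (8 − 3) = 405.0/5.0 = 81.0 mL/cmH2O.
τ = R × C = 6.0 × 0.081 L/cmH2O = 0.486 s.
Fraction remaining = e^(−Te/τ) = e^(−0.90/0.486) = 0.1569; trapped volume = 405.0 × 0.1569 = 63.545 mL.
Additional alveolar pressure from trapping ≈ V_trapped / C = 63.545 / 81.0 = 0.7845 cmH2O.

0.8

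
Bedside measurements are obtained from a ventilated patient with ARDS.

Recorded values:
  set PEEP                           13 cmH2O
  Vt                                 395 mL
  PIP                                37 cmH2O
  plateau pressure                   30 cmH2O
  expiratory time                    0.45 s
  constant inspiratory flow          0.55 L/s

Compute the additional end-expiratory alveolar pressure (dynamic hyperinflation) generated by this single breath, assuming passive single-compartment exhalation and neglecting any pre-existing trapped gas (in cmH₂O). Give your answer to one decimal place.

R = (PIP − Pplat)/V̇ = (37 − 30) / 0.55 = 7.0/0.55 = 12.727 cmH2O·s/L.
C = Vt/(Pplat − PEEP) = 395.0 / (30 − 13) = 395.0/17.0 = 23.235 mL/cmH2O.
τ = R × C = 12.727 × 0.02324 L/cmH2O = 0.2958 s.
Fraction remaining = e^(−Te/τ) = e^(−0.45/0.2958) = 0.2184; trapped volume = 395.0 × 0.2184 = 86.268 mL.
Additional alveolar pressure from trapping ≈ V_trapped / C = 86.268 / 23.235 = 3.713 cmH2O.

3.7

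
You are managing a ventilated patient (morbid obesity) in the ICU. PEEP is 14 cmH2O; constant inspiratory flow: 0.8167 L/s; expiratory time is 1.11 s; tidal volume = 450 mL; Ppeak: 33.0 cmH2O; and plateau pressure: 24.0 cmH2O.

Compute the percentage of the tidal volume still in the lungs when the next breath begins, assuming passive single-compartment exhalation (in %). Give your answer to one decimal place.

R = (PIP − Pplat)/V̇ = (33.0 − 24.0) / 0.8167 = 9.0/0.8167 = 11.02 cmH2O·s/L.
C = Vt/(Pplat − PEEP) = 450.0 / (24.0 − 14) = 450.0/10.0 = 45.0 mL/cmH2O.
τ = R × C = 11.02 × 0.045 L/cmH2O = 0.4959 s.
Fraction remaining at end-expiration = e^(−Te/τ) = e^(−1.11/0.4959) = 0.1066 → 10.66%.

10.7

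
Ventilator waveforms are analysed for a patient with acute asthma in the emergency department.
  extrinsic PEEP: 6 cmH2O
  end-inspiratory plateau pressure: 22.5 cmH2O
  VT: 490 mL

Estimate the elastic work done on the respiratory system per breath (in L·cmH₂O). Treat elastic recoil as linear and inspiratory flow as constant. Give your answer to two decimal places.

Elastic work ≈ ½ × (Pplat − PEEP) × Vt = 0.5 × (22.5 − 6) × 0.490 L = 0.5 × 16.5 × 0.490 = 4.043 L·cmH2O.

4.04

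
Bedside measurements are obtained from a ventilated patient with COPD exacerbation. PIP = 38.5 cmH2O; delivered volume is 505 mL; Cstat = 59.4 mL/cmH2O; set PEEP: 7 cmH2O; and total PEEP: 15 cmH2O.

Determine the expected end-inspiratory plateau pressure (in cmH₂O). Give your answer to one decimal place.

End-expiratory occlusion gives total PEEP = 15 cmH2O (intrinsic PEEP = 15 − 7 = 8). Use total PEEP for the elastic gradient.
Pplat = PEEPtotal + Vt / Cstat = 15 + 505 / 59.4 = 15 + 8.502 = 23.502 cmH2O.

23.5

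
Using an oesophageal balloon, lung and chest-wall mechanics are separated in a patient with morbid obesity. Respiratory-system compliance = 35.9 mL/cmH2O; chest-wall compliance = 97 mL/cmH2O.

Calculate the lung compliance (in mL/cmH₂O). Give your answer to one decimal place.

1/CL = 1/Crs − 1/Ccw.
1/CL = 1/35.9 − 1/97 = 0.01755.
CL = 56.98 mL/cmH2O.

57.0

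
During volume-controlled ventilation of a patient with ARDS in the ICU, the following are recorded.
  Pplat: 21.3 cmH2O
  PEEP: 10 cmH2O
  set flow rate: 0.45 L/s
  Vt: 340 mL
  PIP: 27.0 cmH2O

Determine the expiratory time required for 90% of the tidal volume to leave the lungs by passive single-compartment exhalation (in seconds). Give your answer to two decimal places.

R = (PIP − Pplat)/V̇ = (27.0 − 21.3) / 0.45 = 5.7/0.45 = 12.667 cmH2O·s/L.
C = Vt/(Pplat − PEEP) = 340.0 / (21.3 − 10) = 340.0/11.3 = 30.088 mL/cmH2O.
τ = R × C = 12.667 × 0.03009 L/cmH2O = 0.3812 s.
t = −τ·ln(1 − 0.90) = −0.3812·ln(0.1) = 0.8777 s.

0.88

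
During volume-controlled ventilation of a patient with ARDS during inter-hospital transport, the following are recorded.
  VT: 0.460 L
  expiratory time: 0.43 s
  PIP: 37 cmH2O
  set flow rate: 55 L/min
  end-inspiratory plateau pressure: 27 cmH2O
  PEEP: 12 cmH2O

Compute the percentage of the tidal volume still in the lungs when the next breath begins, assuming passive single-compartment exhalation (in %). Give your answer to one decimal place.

27.7

Flow: 55 L/min ÷ 60 = 0.9167 L/s.
R = (PIP − Pplat)/V̇ = (37 − 27) / 0.9167 = 10.0/0.9167 = 10.909 cmH2O·s/L.
C = Vt/(Pplat − PEEP) = 460.0 / (27 − 12) = 460.0/15.0 = 30.667 mL/cmH2O.
τ = R × C = 10.909 × 0.03067 L/cmH2O = 0.3346 s.
Fraction remaining at end-expiration = e^(−Te/τ) = e^(−0.43/0.3346) = 0.2766 → 27.66%.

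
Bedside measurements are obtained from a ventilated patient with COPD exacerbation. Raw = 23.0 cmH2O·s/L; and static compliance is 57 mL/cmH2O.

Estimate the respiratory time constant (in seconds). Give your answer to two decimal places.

1.31

τ = R × C = 23.0 × 57 mL/cmH2O = 23.0 × 0.057 L/cmH2O = 1.311 s.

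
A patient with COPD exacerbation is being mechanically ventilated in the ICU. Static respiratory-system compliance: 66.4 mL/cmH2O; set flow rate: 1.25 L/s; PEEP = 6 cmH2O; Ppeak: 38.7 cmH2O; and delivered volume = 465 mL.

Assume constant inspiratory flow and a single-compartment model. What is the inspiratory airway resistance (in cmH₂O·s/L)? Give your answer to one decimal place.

Equation of motion (constant flow): PIP = Vt/C + R·V̇ + PEEP.
R·V̇ = PIP − Vt/C − PEEP = 38.7 − 465/66.4 − 6 = 38.7 − 7.003 − 6 = 25.697 cmH2O.
R = 25.697 / 1.25 = 20.558 cmH2O·s/L.

20.6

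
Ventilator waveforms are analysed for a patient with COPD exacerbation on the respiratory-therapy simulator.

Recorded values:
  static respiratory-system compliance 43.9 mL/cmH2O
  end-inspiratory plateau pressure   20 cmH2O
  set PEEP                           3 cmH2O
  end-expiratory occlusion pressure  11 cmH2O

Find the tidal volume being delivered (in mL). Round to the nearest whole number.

End-expiratory occlusion gives total PEEP = 11 cmH2O (intrinsic PEEP = 11 − 3 = 8). Use total PEEP for the elastic gradient.
Vt = Cstat × (Pplat − PEEPtotal) = 43.9 × (20 − 11) = 43.9 × 9.0 = 395.1 mL.

395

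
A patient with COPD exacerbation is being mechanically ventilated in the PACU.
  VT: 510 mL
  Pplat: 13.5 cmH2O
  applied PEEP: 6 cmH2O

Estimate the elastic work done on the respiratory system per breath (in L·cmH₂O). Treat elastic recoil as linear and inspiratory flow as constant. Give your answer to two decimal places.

Elastic work ≈ ½ × (Pplat − PEEP) × Vt = 0.5 × (13.5 − 6) × 0.510 L = 0.5 × 7.5 × 0.510 = 1.913 L·cmH2O.

1.91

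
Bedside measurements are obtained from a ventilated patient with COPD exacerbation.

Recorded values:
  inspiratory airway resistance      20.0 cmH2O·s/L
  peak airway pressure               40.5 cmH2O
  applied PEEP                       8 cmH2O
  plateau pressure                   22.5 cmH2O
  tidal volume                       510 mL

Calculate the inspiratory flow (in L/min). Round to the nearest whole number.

54

flow = (PIP − Pplat) / Raw = (40.5 − 22.5) / 20.0 = 0.9 L/s × 60 = 54.0 L/min.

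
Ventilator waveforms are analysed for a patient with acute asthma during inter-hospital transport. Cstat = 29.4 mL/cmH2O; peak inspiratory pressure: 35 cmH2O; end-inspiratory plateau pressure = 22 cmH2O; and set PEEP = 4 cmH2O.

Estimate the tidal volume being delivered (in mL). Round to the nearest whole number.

Vt = Cstat × (Pplat − PEEP) = 29.4 × (22 − 4) = 29.4 × 18.0 = 529.2 mL.

529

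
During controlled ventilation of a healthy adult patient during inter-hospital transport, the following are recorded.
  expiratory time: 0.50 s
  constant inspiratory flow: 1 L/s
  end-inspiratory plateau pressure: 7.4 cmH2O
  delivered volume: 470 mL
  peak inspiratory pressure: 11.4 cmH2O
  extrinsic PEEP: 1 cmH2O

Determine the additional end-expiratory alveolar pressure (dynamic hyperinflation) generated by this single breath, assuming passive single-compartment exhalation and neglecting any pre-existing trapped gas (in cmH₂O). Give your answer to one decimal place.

R = (PIP − Pplat)/V̇ = (11.4 − 7.4) / 1 = 4.0/1 = 4.0 cmH2O·s/L.
C = Vt/(Pplat − PEEP) = 470.0 / (7.4 − 1) = 470.0/6.4 = 73.438 mL/cmH2O.
τ = R × C = 4.0 × 0.07344 L/cmH2O = 0.2938 s.
Fraction remaining = e^(−Te/τ) = e^(−0.50/0.2938) = 0.1823; trapped volume = 470.0 × 0.1823 = 85.681 mL.
Additional alveolar pressure from trapping ≈ V_trapped / C = 85.681 / 73.438 = 1.167 cmH2O.

1.2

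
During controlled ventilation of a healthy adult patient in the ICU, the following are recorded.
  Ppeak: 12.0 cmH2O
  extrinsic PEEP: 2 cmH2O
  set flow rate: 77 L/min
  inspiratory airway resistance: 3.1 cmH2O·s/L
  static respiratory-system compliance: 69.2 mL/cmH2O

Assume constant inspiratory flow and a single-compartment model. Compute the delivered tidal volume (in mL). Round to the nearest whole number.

417

Flow: 77 L/min ÷ 60 = 1.2833 L/s.
Equation of motion (constant flow): PIP = Vt/C + R·V̇ + PEEP.
Vt/C = PIP − R·V̇ − PEEP = 12.0 − 3.978 − 2 = 6.022 cmH2O.
Vt = C × 6.022 = 69.2 × 6.022 = 416.72 mL.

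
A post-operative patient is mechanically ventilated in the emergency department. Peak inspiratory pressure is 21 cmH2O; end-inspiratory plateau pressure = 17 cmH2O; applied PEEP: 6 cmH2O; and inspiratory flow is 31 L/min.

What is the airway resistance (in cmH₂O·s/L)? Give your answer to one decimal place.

7.7

Flow: 31 L/min ÷ 60 = 0.5167 L/s.
Raw = (PIP − Pplat) / flow = (21 − 17) / 0.5167 = 4.0 / 0.5167 = 7.741 cmH2O·s/L.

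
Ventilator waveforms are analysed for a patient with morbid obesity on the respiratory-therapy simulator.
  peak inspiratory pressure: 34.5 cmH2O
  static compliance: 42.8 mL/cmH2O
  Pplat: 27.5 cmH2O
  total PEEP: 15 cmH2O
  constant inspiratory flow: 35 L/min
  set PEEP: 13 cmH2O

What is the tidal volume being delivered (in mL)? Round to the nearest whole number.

535

End-expiratory occlusion gives total PEEP = 15 cmH2O (intrinsic PEEP = 15 − 13 = 2). Use total PEEP for the elastic gradient.
Vt = Cstat × (Pplat − PEEPtotal) = 42.8 × (27.5 − 15) = 42.8 × 12.5 = 535.0 mL.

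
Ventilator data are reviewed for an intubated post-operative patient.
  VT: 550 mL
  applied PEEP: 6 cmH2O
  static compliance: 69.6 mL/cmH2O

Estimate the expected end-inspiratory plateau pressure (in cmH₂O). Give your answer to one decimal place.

13.9

Pplat = PEEP + Vt / Cstat = 6 + 550 / 69.6 = 6 + 7.902 = 13.902 cmH2O.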